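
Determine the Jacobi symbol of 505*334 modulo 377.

-1

By multiplicativity, (505·334/377) = (505/377)·(334/377).
First factor (505/377):
(505/377)
  = (128/377)    [505 ≡ 128 mod 377]
  = (1/377)    [377 ≡ 1 mod 8 ⇒ (2/377)^7 = +1]
  = 1    [(1/377) = 1]
Second factor (334/377):
(334/377)
  = (167/377)    [377 ≡ 1 mod 8 ⇒ (2/377) = +1]
  = (377/167)    [QR: 377 ≡ 1 mod 4, sign kept]
  = (43/167)    [377 ≡ 43 mod 167]
  = -(167/43)    [QR: both ≡ 3 mod 4, sign flips]
  = -(38/43)    [167 ≡ 38 mod 43]
  = (19/43)    [43 ≡ 3 mod 8 ⇒ (2/43) = -1]
  = -(43/19)    [QR: both ≡ 3 mod 4, sign flips]
  = -(5/19)    [43 ≡ 5 mod 19]
  = -(19/5)    [QR: 5 ≡ 1 mod 4, sign kept]
  = -(4/5)    [19 ≡ 4 mod 5]
  = -(1/5)    [5 ≡ 5 mod 8 ⇒ (2/5)^2 = +1]
  = -1    [(1/5) = 1]
Product: (1)·(-1) = -1.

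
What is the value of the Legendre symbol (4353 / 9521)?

-1

4353 ≡ 1 (mod 4), so quadratic reciprocity gives (4353 / 9521) = (9521 / 4353). Reduce: 9521 ≡ 815 (mod 4353). Now have (815 / 4353).
4353 ≡ 1 (mod 4), so quadratic reciprocity gives (815 / 4353) = (4353 / 815). Reduce: 4353 ≡ 278 (mod 815). Now have (278 / 815).
Factor out 2: 278 = 2·139. Since 815 ≡ 7 (mod 8), (2 / 815) = +1. Now have (139 / 815).
Both 139 ≡ 3 and 815 ≡ 3 (mod 4), so reciprocity gives (139 / 815) = -(815 / 139). Reduce: 815 ≡ 120 (mod 139). Now have -(120 / 139).
Factor out 2: 120 = 2^3·15. Since 139 ≡ 3 (mod 8), (2 / 139) = -1, and (2 / 139)^3 = -1. Now have (15 / 139).
Both 15 ≡ 3 and 139 ≡ 3 (mod 4), so reciprocity gives (15 / 139) = -(139 / 15). Reduce: 139 ≡ 4 (mod 15). Now have -(4 / 15).
Factor out 2: 4 = 2^2. Since 15 ≡ 7 (mod 8), (2 / 15) = +1, and (2 / 15)^2 = +1. Now have -(1 / 15).
(1 / 15) = 1. Collecting the sign factors: -1.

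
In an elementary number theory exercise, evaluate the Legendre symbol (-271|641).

1

Pull out -1: (-271|641) = (-1|641)·(271|641). Since 641 ≡ 1 (mod 4), (-1|641) = +1. Now have (271|641).
641 ≡ 1 (mod 4), so quadratic reciprocity gives (271|641) = (641|271). Reduce: 641 ≡ 99 (mod 271). Now have (99|271).
Both 99 ≡ 3 and 271 ≡ 3 (mod 4), so reciprocity gives (99|271) = -(271|99). Reduce: 271 ≡ 73 (mod 99). Now have -(73|99).
73 ≡ 1 (mod 4), so quadratic reciprocity gives (73|99) = (99|73). Reduce: 99 ≡ 26 (mod 73). Now have -(26|73).
Factor out 2: 26 = 2·13. Since 73 ≡ 1 (mod 8), (2|73) = +1. Now have -(13|73).
13 ≡ 1 (mod 4), so quadratic reciprocity gives (13|73) = (73|13). Reduce: 73 ≡ 8 (mod 13). Now have -(8|13).
Factor out 2: 8 = 2^3. Since 13 ≡ 5 (mod 8), (2|13) = -1, and (2|13)^3 = -1. Now have (1|13).
(1|13) = 1. Collecting the sign factors: 1.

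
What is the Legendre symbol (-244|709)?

Pull out -1: (-244|709) = (-1|709)·(244|709). Since 709 ≡ 1 (mod 4), (-1|709) = +1. Now have (244|709).
Factor out 2: 244 = 2^2·61. Since 709 ≡ 5 (mod 8), (2|709) = -1, and (2|709)^2 = +1. Now have (61|709).
61 ≡ 1 (mod 4), so quadratic reciprocity gives (61|709) = (709|61). Reduce: 709 ≡ 38 (mod 61). Now have (38|61).
Factor out 2: 38 = 2·19. Since 61 ≡ 5 (mod 8), (2|61) = -1. Now have -(19|61).
61 ≡ 1 (mod 4), so quadratic reciprocity gives (19|61) = (61|19). Reduce: 61 ≡ 4 (mod 19). Now have -(4|19).
Factor out 2: 4 = 2^2. Since 19 ≡ 3 (mod 8), (2|19) = -1, and (2|19)^2 = +1. Now have -(1|19).
(1|19) = 1. Collecting the sign factors: -1.

-1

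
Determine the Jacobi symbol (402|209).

(402|209)
  = (193|209)    [402 ≡ 193 mod 209]
  = (209|193)    [QR: 193 ≡ 1 mod 4, sign kept]
  = (16|193)    [209 ≡ 16 mod 193]
  = (1|193)    [193 ≡ 1 mod 8 ⇒ (2|193)^4 = +1]
  = 1    [(1|193) = 1]

1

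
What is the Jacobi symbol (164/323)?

(164/323)
  = (41/323)    [323 ≡ 3 mod 8 ⇒ (2/323)^2 = +1]
  = (323/41)    [QR: 41 ≡ 1 mod 4, sign kept]
  = (36/41)    [323 ≡ 36 mod 41]
  = (9/41)    [41 ≡ 1 mod 8 ⇒ (2/41)^2 = +1]
  = (41/9)    [QR: 9 ≡ 1 mod 4, sign kept]
  = (5/9)    [41 ≡ 5 mod 9]
  = (9/5)    [QR: 5 ≡ 1 mod 4, sign kept]
  = (4/5)    [9 ≡ 4 mod 5]
  = (1/5)    [5 ≡ 5 mod 8 ⇒ (2/5)^2 = +1]
  = 1    [(1/5) = 1]

1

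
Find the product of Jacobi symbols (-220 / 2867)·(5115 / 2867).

By multiplicativity, (-220·5115 / 2867) = (-220 / 2867)·(5115 / 2867).
First factor (-220 / 2867):
(-220 / 2867)
  = (2647 / 2867)    [-220 ≡ 2647 mod 2867]
  = -(2867 / 2647)    [QR: both ≡ 3 mod 4, sign flips]
  = -(220 / 2647)    [2867 ≡ 220 mod 2647]
  = -(55 / 2647)    [2647 ≡ 7 mod 8 ⇒ (2 / 2647)^2 = +1]
  = (2647 / 55)    [QR: both ≡ 3 mod 4, sign flips]
  = (7 / 55)    [2647 ≡ 7 mod 55]
  = -(55 / 7)    [QR: both ≡ 3 mod 4, sign flips]
  = -(6 / 7)    [55 ≡ 6 mod 7]
  = -(3 / 7)    [7 ≡ 7 mod 8 ⇒ (2 / 7) = +1]
  = (7 / 3)    [QR: both ≡ 3 mod 4, sign flips]
  = (1 / 3)    [7 ≡ 1 mod 3]
  = 1    [(1 / 3) = 1]
Second factor (5115 / 2867):
(5115 / 2867)
  = (2248 / 2867)    [5115 ≡ 2248 mod 2867]
  = -(281 / 2867)    [2867 ≡ 3 mod 8 ⇒ (2 / 2867)^3 = -1]
  = -(2867 / 281)    [QR: 281 ≡ 1 mod 4, sign kept]
  = -(57 / 281)    [2867 ≡ 57 mod 281]
  = -(281 / 57)    [QR: 57 ≡ 1 mod 4, sign kept]
  = -(53 / 57)    [281 ≡ 53 mod 57]
  = -(57 / 53)    [QR: 53 ≡ 1 mod 4, sign kept]
  = -(4 / 53)    [57 ≡ 4 mod 53]
  = -(1 / 53)    [53 ≡ 5 mod 8 ⇒ (2 / 53)^2 = +1]
  = -1    [(1 / 53) = 1]
Product: (1)·(-1) = -1.

-1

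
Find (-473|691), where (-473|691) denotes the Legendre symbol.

1

Reduce the numerator: -473 ≡ 218 (mod 691), so (-473|691) = (218|691).
Factor out 2: 218 = 2·109. Since 691 ≡ 3 (mod 8), (2|691) = -1. Now have -(109|691).
109 ≡ 1 (mod 4), so quadratic reciprocity gives (109|691) = (691|109). Reduce: 691 ≡ 37 (mod 109). Now have -(37|109).
37 ≡ 1 (mod 4), so quadratic reciprocity gives (37|109) = (109|37). Reduce: 109 ≡ 35 (mod 37). Now have -(35|37).
37 ≡ 1 (mod 4), so quadratic reciprocity gives (35|37) = (37|35). Reduce: 37 ≡ 2 (mod 35). Now have -(2|35).
Factor out 2: 2 = 2. Since 35 ≡ 3 (mod 8), (2|35) = -1. Now have (1|35).
(1|35) = 1. Collecting the sign factors: 1.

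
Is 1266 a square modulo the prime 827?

yes

(1266/827)
  = (439/827)    [1266 ≡ 439 mod 827]
  = -(827/439)    [QR: both ≡ 3 mod 4, sign flips]
  = -(388/439)    [827 ≡ 388 mod 439]
  = -(97/439)    [439 ≡ 7 mod 8 ⇒ (2/439)^2 = +1]
  = -(439/97)    [QR: 97 ≡ 1 mod 4, sign kept]
  = -(51/97)    [439 ≡ 51 mod 97]
  = -(97/51)    [QR: 97 ≡ 1 mod 4, sign kept]
  = -(46/51)    [97 ≡ 46 mod 51]
  = (23/51)    [51 ≡ 3 mod 8 ⇒ (2/51) = -1]
  = -(51/23)    [QR: both ≡ 3 mod 4, sign flips]
  = -(5/23)    [51 ≡ 5 mod 23]
  = -(23/5)    [QR: 5 ≡ 1 mod 4, sign kept]
  = -(3/5)    [23 ≡ 3 mod 5]
  = -(5/3)    [QR: 5 ≡ 1 mod 4, sign kept]
  = -(2/3)    [5 ≡ 2 mod 3]
  = (1/3)    [3 ≡ 3 mod 8 ⇒ (2/3) = -1]
  = 1    [(1/3) = 1]
The Legendre symbol is 1, so x^2 ≡ 1266 (mod 827) has solution.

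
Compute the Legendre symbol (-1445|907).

1

(-1445|907)
  = (369|907)    [-1445 ≡ 369 mod 907]
  = (907|369)    [QR: 369 ≡ 1 mod 4, sign kept]
  = (169|369)    [907 ≡ 169 mod 369]
  = (369|169)    [QR: 169 ≡ 1 mod 4, sign kept]
  = (31|169)    [369 ≡ 31 mod 169]
  = (169|31)    [QR: 169 ≡ 1 mod 4, sign kept]
  = (14|31)    [169 ≡ 14 mod 31]
  = (7|31)    [31 ≡ 7 mod 8 ⇒ (2|31) = +1]
  = -(31|7)    [QR: both ≡ 3 mod 4, sign flips]
  = -(3|7)    [31 ≡ 3 mod 7]
  = (7|3)    [QR: both ≡ 3 mod 4, sign flips]
  = (1|3)    [7 ≡ 1 mod 3]
  = 1    [(1|3) = 1]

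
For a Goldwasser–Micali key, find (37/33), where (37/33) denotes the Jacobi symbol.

(37/33)
  = (4/33)    [37 ≡ 4 mod 33]
  = (1/33)    [33 ≡ 1 mod 8 ⇒ (2/33)^2 = +1]
  = 1    [(1/33) = 1]

1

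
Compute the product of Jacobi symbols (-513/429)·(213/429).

0

By multiplicativity, (-513·213/429) = (-513/429)·(213/429).
First factor (-513/429):
(-513/429)
  = (345/429)    [-513 ≡ 345 mod 429]
  = (429/345)    [QR: 345 ≡ 1 mod 4, sign kept]
  = (84/345)    [429 ≡ 84 mod 345]
  = (21/345)    [345 ≡ 1 mod 8 ⇒ (2/345)^2 = +1]
  = (345/21)    [QR: 21 ≡ 1 mod 4, sign kept]
  = (9/21)    [345 ≡ 9 mod 21]
  = (21/9)    [QR: 9 ≡ 1 mod 4, sign kept]
  = (3/9)    [21 ≡ 3 mod 9]
  = (9/3)    [QR: 9 ≡ 1 mod 4, sign kept]
  = (0/3)    [9 ≡ 0 mod 3]
  = 0    [numerator 0, gcd > 1]
Second factor (213/429):
(213/429)
  = (429/213)    [QR: 213 ≡ 1 mod 4, sign kept]
  = (3/213)    [429 ≡ 3 mod 213]
  = (213/3)    [QR: 213 ≡ 1 mod 4, sign kept]
  = (0/3)    [213 ≡ 0 mod 3]
  = 0    [numerator 0, gcd > 1]
Product: (0)·(0) = 0.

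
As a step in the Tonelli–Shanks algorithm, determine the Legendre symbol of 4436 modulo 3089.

1

(4436/3089)
  = (1347/3089)    [4436 ≡ 1347 mod 3089]
  = (3089/1347)    [QR: 3089 ≡ 1 mod 4, sign kept]
  = (395/1347)    [3089 ≡ 395 mod 1347]
  = -(1347/395)    [QR: both ≡ 3 mod 4, sign flips]
  = -(162/395)    [1347 ≡ 162 mod 395]
  = (81/395)    [395 ≡ 3 mod 8 ⇒ (2/395) = -1]
  = (395/81)    [QR: 81 ≡ 1 mod 4, sign kept]
  = (71/81)    [395 ≡ 71 mod 81]
  = (81/71)    [QR: 81 ≡ 1 mod 4, sign kept]
  = (10/71)    [81 ≡ 10 mod 71]
  = (5/71)    [71 ≡ 7 mod 8 ⇒ (2/71) = +1]
  = (71/5)    [QR: 5 ≡ 1 mod 4, sign kept]
  = (1/5)    [71 ≡ 1 mod 5]
  = 1    [(1/5) = 1]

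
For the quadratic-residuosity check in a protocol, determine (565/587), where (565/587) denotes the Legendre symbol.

-1

(565/587)
  = (587/565)    [QR: 565 ≡ 1 mod 4, sign kept]
  = (22/565)    [587 ≡ 22 mod 565]
  = -(11/565)    [565 ≡ 5 mod 8 ⇒ (2/565) = -1]
  = -(565/11)    [QR: 565 ≡ 1 mod 4, sign kept]
  = -(4/11)    [565 ≡ 4 mod 11]
  = -(1/11)    [11 ≡ 3 mod 8 ⇒ (2/11)^2 = +1]
  = -1    [(1/11) = 1]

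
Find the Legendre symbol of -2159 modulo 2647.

(-2159/2647)
  = -(2159/2647)    [2647 ≡ 3 mod 4 ⇒ (-1/2647) = -1]
  = (2647/2159)    [QR: both ≡ 3 mod 4, sign flips]
  = (488/2159)    [2647 ≡ 488 mod 2159]
  = (61/2159)    [2159 ≡ 7 mod 8 ⇒ (2/2159)^3 = +1]
  = (2159/61)    [QR: 61 ≡ 1 mod 4, sign kept]
  = (24/61)    [2159 ≡ 24 mod 61]
  = -(3/61)    [61 ≡ 5 mod 8 ⇒ (2/61)^3 = -1]
  = -(61/3)    [QR: 61 ≡ 1 mod 4, sign kept]
  = -(1/3)    [61 ≡ 1 mod 3]
  = -1    [(1/3) = 1]

-1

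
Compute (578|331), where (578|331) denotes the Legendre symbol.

-1

Reduce the numerator: 578 ≡ 247 (mod 331), so (578|331) = (247|331).
Both 247 ≡ 3 and 331 ≡ 3 (mod 4), so reciprocity gives (247|331) = -(331|247). Reduce: 331 ≡ 84 (mod 247). Now have -(84|247).
Factor out 2: 84 = 2^2·21. Since 247 ≡ 7 (mod 8), (2|247) = +1, and (2|247)^2 = +1. Now have -(21|247).
21 ≡ 1 (mod 4), so quadratic reciprocity gives (21|247) = (247|21). Reduce: 247 ≡ 16 (mod 21). Now have -(16|21).
Factor out 2: 16 = 2^4. Since 21 ≡ 5 (mod 8), (2|21) = -1, and (2|21)^4 = +1. Now have -(1|21).
(1|21) = 1. Collecting the sign factors: -1.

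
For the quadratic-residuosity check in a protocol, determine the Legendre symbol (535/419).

1

(535/419)
  = (116/419)    [535 ≡ 116 mod 419]
  = (29/419)    [419 ≡ 3 mod 8 ⇒ (2/419)^2 = +1]
  = (419/29)    [QR: 29 ≡ 1 mod 4, sign kept]
  = (13/29)    [419 ≡ 13 mod 29]
  = (29/13)    [QR: 13 ≡ 1 mod 4, sign kept]
  = (3/13)    [29 ≡ 3 mod 13]
  = (13/3)    [QR: 13 ≡ 1 mod 4, sign kept]
  = (1/3)    [13 ≡ 1 mod 3]
  = 1    [(1/3) = 1]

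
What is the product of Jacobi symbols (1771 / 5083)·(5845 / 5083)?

By multiplicativity, (1771·5845 / 5083) = (1771 / 5083)·(5845 / 5083).
First factor (1771 / 5083):
(1771 / 5083)
  = -(5083 / 1771)    [QR: both ≡ 3 mod 4, sign flips]
  = -(1541 / 1771)    [5083 ≡ 1541 mod 1771]
  = -(1771 / 1541)    [QR: 1541 ≡ 1 mod 4, sign kept]
  = -(230 / 1541)    [1771 ≡ 230 mod 1541]
  = (115 / 1541)    [1541 ≡ 5 mod 8 ⇒ (2 / 1541) = -1]
  = (1541 / 115)    [QR: 1541 ≡ 1 mod 4, sign kept]
  = (46 / 115)    [1541 ≡ 46 mod 115]
  = -(23 / 115)    [115 ≡ 3 mod 8 ⇒ (2 / 115) = -1]
  = (115 / 23)    [QR: both ≡ 3 mod 4, sign flips]
  = (0 / 23)    [115 ≡ 0 mod 23]
  = 0    [numerator 0, gcd > 1]
Second factor (5845 / 5083):
(5845 / 5083)
  = (762 / 5083)    [5845 ≡ 762 mod 5083]
  = -(381 / 5083)    [5083 ≡ 3 mod 8 ⇒ (2 / 5083) = -1]
  = -(5083 / 381)    [QR: 381 ≡ 1 mod 4, sign kept]
  = -(130 / 381)    [5083 ≡ 130 mod 381]
  = (65 / 381)    [381 ≡ 5 mod 8 ⇒ (2 / 381) = -1]
  = (381 / 65)    [QR: 65 ≡ 1 mod 4, sign kept]
  = (56 / 65)    [381 ≡ 56 mod 65]
  = (7 / 65)    [65 ≡ 1 mod 8 ⇒ (2 / 65)^3 = +1]
  = (65 / 7)    [QR: 65 ≡ 1 mod 4, sign kept]
  = (2 / 7)    [65 ≡ 2 mod 7]
  = (1 / 7)    [7 ≡ 7 mod 8 ⇒ (2 / 7) = +1]
  = 1    [(1 / 7) = 1]
Product: (0)·(1) = 0.

0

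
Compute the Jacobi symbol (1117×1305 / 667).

By multiplicativity, (1117·1305 / 667) = (1117 / 667)·(1305 / 667).
First factor (1117 / 667):
(1117 / 667)
  = (450 / 667)    [1117 ≡ 450 mod 667]
  = -(225 / 667)    [667 ≡ 3 mod 8 ⇒ (2 / 667) = -1]
  = -(667 / 225)    [QR: 225 ≡ 1 mod 4, sign kept]
  = -(217 / 225)    [667 ≡ 217 mod 225]
  = -(225 / 217)    [QR: 217 ≡ 1 mod 4, sign kept]
  = -(8 / 217)    [225 ≡ 8 mod 217]
  = -(1 / 217)    [217 ≡ 1 mod 8 ⇒ (2 / 217)^3 = +1]
  = -1    [(1 / 217) = 1]
Second factor (1305 / 667):
(1305 / 667)
  = (638 / 667)    [1305 ≡ 638 mod 667]
  = -(319 / 667)    [667 ≡ 3 mod 8 ⇒ (2 / 667) = -1]
  = (667 / 319)    [QR: both ≡ 3 mod 4, sign flips]
  = (29 / 319)    [667 ≡ 29 mod 319]
  = (319 / 29)    [QR: 29 ≡ 1 mod 4, sign kept]
  = (0 / 29)    [319 ≡ 0 mod 29]
  = 0    [numerator 0, gcd > 1]
Product: (-1)·(0) = 0.

0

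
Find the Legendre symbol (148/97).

-1

(148/97)
  = (51/97)    [148 ≡ 51 mod 97]
  = (97/51)    [QR: 97 ≡ 1 mod 4, sign kept]
  = (46/51)    [97 ≡ 46 mod 51]
  = -(23/51)    [51 ≡ 3 mod 8 ⇒ (2/51) = -1]
  = (51/23)    [QR: both ≡ 3 mod 4, sign flips]
  = (5/23)    [51 ≡ 5 mod 23]
  = (23/5)    [QR: 5 ≡ 1 mod 4, sign kept]
  = (3/5)    [23 ≡ 3 mod 5]
  = (5/3)    [QR: 5 ≡ 1 mod 4, sign kept]
  = (2/3)    [5 ≡ 2 mod 3]
  = -(1/3)    [3 ≡ 3 mod 8 ⇒ (2/3) = -1]
  = -1    [(1/3) = 1]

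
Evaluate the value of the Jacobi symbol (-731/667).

-1

Reduce the numerator: -731 ≡ 603 (mod 667), so (-731/667) = (603/667).
Both 603 ≡ 3 and 667 ≡ 3 (mod 4), so reciprocity gives (603/667) = -(667/603). Reduce: 667 ≡ 64 (mod 603). Now have -(64/603).
Factor out 2: 64 = 2^6. Since 603 ≡ 3 (mod 8), (2/603) = -1, and (2/603)^6 = +1. Now have -(1/603).
(1/603) = 1. Collecting the sign factors: -1.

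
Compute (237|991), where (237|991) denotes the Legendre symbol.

-1

237 ≡ 1 (mod 4), so quadratic reciprocity gives (237|991) = (991|237). Reduce: 991 ≡ 43 (mod 237). Now have (43|237).
237 ≡ 1 (mod 4), so quadratic reciprocity gives (43|237) = (237|43). Reduce: 237 ≡ 22 (mod 43). Now have (22|43).
Factor out 2: 22 = 2·11. Since 43 ≡ 3 (mod 8), (2|43) = -1. Now have -(11|43).
Both 11 ≡ 3 and 43 ≡ 3 (mod 4), so reciprocity gives (11|43) = -(43|11). Reduce: 43 ≡ 10 (mod 11). Now have (10|11).
Factor out 2: 10 = 2·5. Since 11 ≡ 3 (mod 8), (2|11) = -1. Now have -(5|11).
5 ≡ 1 (mod 4), so quadratic reciprocity gives (5|11) = (11|5). Reduce: 11 ≡ 1 (mod 5). Now have -(1|5).
(1|5) = 1. Collecting the sign factors: -1.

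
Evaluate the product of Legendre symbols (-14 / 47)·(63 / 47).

By multiplicativity, (-14·63 / 47) = (-14 / 47)·(63 / 47).
First factor (-14 / 47):
(-14 / 47)
  = (33 / 47)    [-14 ≡ 33 mod 47]
  = (47 / 33)    [QR: 33 ≡ 1 mod 4, sign kept]
  = (14 / 33)    [47 ≡ 14 mod 33]
  = (7 / 33)    [33 ≡ 1 mod 8 ⇒ (2 / 33) = +1]
  = (33 / 7)    [QR: 33 ≡ 1 mod 4, sign kept]
  = (5 / 7)    [33 ≡ 5 mod 7]
  = (7 / 5)    [QR: 5 ≡ 1 mod 4, sign kept]
  = (2 / 5)    [7 ≡ 2 mod 5]
  = -(1 / 5)    [5 ≡ 5 mod 8 ⇒ (2 / 5) = -1]
  = -1    [(1 / 5) = 1]
Second factor (63 / 47):
(63 / 47)
  = (16 / 47)    [63 ≡ 16 mod 47]
  = (1 / 47)    [47 ≡ 7 mod 8 ⇒ (2 / 47)^4 = +1]
  = 1    [(1 / 47) = 1]
Product: (-1)·(1) = -1.

-1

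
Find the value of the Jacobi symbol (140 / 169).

(140 / 169)
  = (35 / 169)    [169 ≡ 1 mod 8 ⇒ (2 / 169)^2 = +1]
  = (169 / 35)    [QR: 169 ≡ 1 mod 4, sign kept]
  = (29 / 35)    [169 ≡ 29 mod 35]
  = (35 / 29)    [QR: 29 ≡ 1 mod 4, sign kept]
  = (6 / 29)    [35 ≡ 6 mod 29]
  = -(3 / 29)    [29 ≡ 5 mod 8 ⇒ (2 / 29) = -1]
  = -(29 / 3)    [QR: 29 ≡ 1 mod 4, sign kept]
  = -(2 / 3)    [29 ≡ 2 mod 3]
  = (1 / 3)    [3 ≡ 3 mod 8 ⇒ (2 / 3) = -1]
  = 1    [(1 / 3) = 1]

1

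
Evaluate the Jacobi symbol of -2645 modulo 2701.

(-2645/2701)
  = (2645/2701)    [2701 ≡ 1 mod 4 ⇒ (-1/2701) = +1]
  = (2701/2645)    [QR: 2645 ≡ 1 mod 4, sign kept]
  = (56/2645)    [2701 ≡ 56 mod 2645]
  = -(7/2645)    [2645 ≡ 5 mod 8 ⇒ (2/2645)^3 = -1]
  = -(2645/7)    [QR: 2645 ≡ 1 mod 4, sign kept]
  = -(6/7)    [2645 ≡ 6 mod 7]
  = -(3/7)    [7 ≡ 7 mod 8 ⇒ (2/7) = +1]
  = (7/3)    [QR: both ≡ 3 mod 4, sign flips]
  = (1/3)    [7 ≡ 1 mod 3]
  = 1    [(1/3) = 1]

1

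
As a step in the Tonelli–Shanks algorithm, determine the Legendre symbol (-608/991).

(-608/991)
  = (383/991)    [-608 ≡ 383 mod 991]
  = -(991/383)    [QR: both ≡ 3 mod 4, sign flips]
  = -(225/383)    [991 ≡ 225 mod 383]
  = -(383/225)    [QR: 225 ≡ 1 mod 4, sign kept]
  = -(158/225)    [383 ≡ 158 mod 225]
  = -(79/225)    [225 ≡ 1 mod 8 ⇒ (2/225) = +1]
  = -(225/79)    [QR: 225 ≡ 1 mod 4, sign kept]
  = -(67/79)    [225 ≡ 67 mod 79]
  = (79/67)    [QR: both ≡ 3 mod 4, sign flips]
  = (12/67)    [79 ≡ 12 mod 67]
  = (3/67)    [67 ≡ 3 mod 8 ⇒ (2/67)^2 = +1]
  = -(67/3)    [QR: both ≡ 3 mod 4, sign flips]
  = -(1/3)    [67 ≡ 1 mod 3]
  = -1    [(1/3) = 1]

-1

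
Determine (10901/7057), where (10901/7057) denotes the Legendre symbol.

1

Reduce the numerator: 10901 ≡ 3844 (mod 7057), so (10901/7057) = (3844/7057).
Factor out 2: 3844 = 2^2·961. Since 7057 ≡ 1 (mod 8), (2/7057) = +1, and (2/7057)^2 = +1. Now have (961/7057).
961 ≡ 1 (mod 4), so quadratic reciprocity gives (961/7057) = (7057/961). Reduce: 7057 ≡ 330 (mod 961). Now have (330/961).
Factor out 2: 330 = 2·165. Since 961 ≡ 1 (mod 8), (2/961) = +1. Now have (165/961).
165 ≡ 1 (mod 4), so quadratic reciprocity gives (165/961) = (961/165). Reduce: 961 ≡ 136 (mod 165). Now have (136/165).
Factor out 2: 136 = 2^3·17. Since 165 ≡ 5 (mod 8), (2/165) = -1, and (2/165)^3 = -1. Now have -(17/165).
17 ≡ 1 (mod 4), so quadratic reciprocity gives (17/165) = (165/17). Reduce: 165 ≡ 12 (mod 17). Now have -(12/17).
Factor out 2: 12 = 2^2·3. Since 17 ≡ 1 (mod 8), (2/17) = +1, and (2/17)^2 = +1. Now have -(3/17).
17 ≡ 1 (mod 4), so quadratic reciprocity gives (3/17) = (17/3). Reduce: 17 ≡ 2 (mod 3). Now have -(2/3).
Factor out 2: 2 = 2. Since 3 ≡ 3 (mod 8), (2/3) = -1. Now have (1/3).
(1/3) = 1. Collecting the sign factors: 1.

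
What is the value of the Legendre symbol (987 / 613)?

(987 / 613)
  = (374 / 613)    [987 ≡ 374 mod 613]
  = -(187 / 613)    [613 ≡ 5 mod 8 ⇒ (2 / 613) = -1]
  = -(613 / 187)    [QR: 613 ≡ 1 mod 4, sign kept]
  = -(52 / 187)    [613 ≡ 52 mod 187]
  = -(13 / 187)    [187 ≡ 3 mod 8 ⇒ (2 / 187)^2 = +1]
  = -(187 / 13)    [QR: 13 ≡ 1 mod 4, sign kept]
  = -(5 / 13)    [187 ≡ 5 mod 13]
  = -(13 / 5)    [QR: 5 ≡ 1 mod 4, sign kept]
  = -(3 / 5)    [13 ≡ 3 mod 5]
  = -(5 / 3)    [QR: 5 ≡ 1 mod 4, sign kept]
  = -(2 / 3)    [5 ≡ 2 mod 3]
  = (1 / 3)    [3 ≡ 3 mod 8 ⇒ (2 / 3) = -1]
  = 1    [(1 / 3) = 1]

1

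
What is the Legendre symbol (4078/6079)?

Factor out 2: 4078 = 2·2039. Since 6079 ≡ 7 (mod 8), (2/6079) = +1. Now have (2039/6079).
Both 2039 ≡ 3 and 6079 ≡ 3 (mod 4), so reciprocity gives (2039/6079) = -(6079/2039). Reduce: 6079 ≡ 2001 (mod 2039). Now have -(2001/2039).
2001 ≡ 1 (mod 4), so quadratic reciprocity gives (2001/2039) = (2039/2001). Reduce: 2039 ≡ 38 (mod 2001). Now have -(38/2001).
Factor out 2: 38 = 2·19. Since 2001 ≡ 1 (mod 8), (2/2001) = +1. Now have -(19/2001).
2001 ≡ 1 (mod 4), so quadratic reciprocity gives (19/2001) = (2001/19). Reduce: 2001 ≡ 6 (mod 19). Now have -(6/19).
Factor out 2: 6 = 2·3. Since 19 ≡ 3 (mod 8), (2/19) = -1. Now have (3/19).
Both 3 ≡ 3 and 19 ≡ 3 (mod 4), so reciprocity gives (3/19) = -(19/3). Reduce: 19 ≡ 1 (mod 3). Now have -(1/3).
(1/3) = 1. Collecting the sign factors: -1.

-1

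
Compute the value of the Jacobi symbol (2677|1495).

-1

(2677|1495)
  = (1182|1495)    [2677 ≡ 1182 mod 1495]
  = (591|1495)    [1495 ≡ 7 mod 8 ⇒ (2|1495) = +1]
  = -(1495|591)    [QR: both ≡ 3 mod 4, sign flips]
  = -(313|591)    [1495 ≡ 313 mod 591]
  = -(591|313)    [QR: 313 ≡ 1 mod 4, sign kept]
  = -(278|313)    [591 ≡ 278 mod 313]
  = -(139|313)    [313 ≡ 1 mod 8 ⇒ (2|313) = +1]
  = -(313|139)    [QR: 313 ≡ 1 mod 4, sign kept]
  = -(35|139)    [313 ≡ 35 mod 139]
  = (139|35)    [QR: both ≡ 3 mod 4, sign flips]
  = (34|35)    [139 ≡ 34 mod 35]
  = -(17|35)    [35 ≡ 3 mod 8 ⇒ (2|35) = -1]
  = -(35|17)    [QR: 17 ≡ 1 mod 4, sign kept]
  = -(1|17)    [35 ≡ 1 mod 17]
  = -1    [(1|17) = 1]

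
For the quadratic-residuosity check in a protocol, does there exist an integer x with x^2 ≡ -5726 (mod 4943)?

Pull out -1: (-5726|4943) = (-1|4943)·(5726|4943). Since 4943 ≡ 3 (mod 4), (-1|4943) = -1. Now have -(5726|4943).
Reduce the numerator: 5726 ≡ 783 (mod 4943), so (5726|4943) = (783|4943).
Both 783 ≡ 3 and 4943 ≡ 3 (mod 4), so reciprocity gives (783|4943) = -(4943|783). Reduce: 4943 ≡ 245 (mod 783). Now have (245|783).
245 ≡ 1 (mod 4), so quadratic reciprocity gives (245|783) = (783|245). Reduce: 783 ≡ 48 (mod 245). Now have (48|245).
Factor out 2: 48 = 2^4·3. Since 245 ≡ 5 (mod 8), (2|245) = -1, and (2|245)^4 = +1. Now have (3|245).
245 ≡ 1 (mod 4), so quadratic reciprocity gives (3|245) = (245|3). Reduce: 245 ≡ 2 (mod 3). Now have (2|3).
Factor out 2: 2 = 2. Since 3 ≡ 3 (mod 8), (2|3) = -1. Now have -(1|3).
(1|3) = 1. Collecting the sign factors: -1.
(-5726|4943) = -1, and 4943 is prime, so -5726 is not a quadratic residue mod 4943.

no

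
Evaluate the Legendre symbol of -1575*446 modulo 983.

By multiplicativity, (-1575·446/983) = (-1575/983)·(446/983).
First factor (-1575/983):
(-1575/983)
  = -(1575/983)    [983 ≡ 3 mod 4 ⇒ (-1/983) = -1]
  = -(592/983)    [1575 ≡ 592 mod 983]
  = -(37/983)    [983 ≡ 7 mod 8 ⇒ (2/983)^4 = +1]
  = -(983/37)    [QR: 37 ≡ 1 mod 4, sign kept]
  = -(21/37)    [983 ≡ 21 mod 37]
  = -(37/21)    [QR: 21 ≡ 1 mod 4, sign kept]
  = -(16/21)    [37 ≡ 16 mod 21]
  = -(1/21)    [21 ≡ 5 mod 8 ⇒ (2/21)^4 = +1]
  = -1    [(1/21) = 1]
Second factor (446/983):
(446/983)
  = (223/983)    [983 ≡ 7 mod 8 ⇒ (2/983) = +1]
  = -(983/223)    [QR: both ≡ 3 mod 4, sign flips]
  = -(91/223)    [983 ≡ 91 mod 223]
  = (223/91)    [QR: both ≡ 3 mod 4, sign flips]
  = (41/91)    [223 ≡ 41 mod 91]
  = (91/41)    [QR: 41 ≡ 1 mod 4, sign kept]
  = (9/41)    [91 ≡ 9 mod 41]
  = (41/9)    [QR: 9 ≡ 1 mod 4, sign kept]
  = (5/9)    [41 ≡ 5 mod 9]
  = (9/5)    [QR: 5 ≡ 1 mod 4, sign kept]
  = (4/5)    [9 ≡ 4 mod 5]
  = (1/5)    [5 ≡ 5 mod 8 ⇒ (2/5)^2 = +1]
  = 1    [(1/5) = 1]
Product: (-1)·(1) = -1.

-1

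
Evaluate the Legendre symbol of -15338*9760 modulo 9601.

1

By multiplicativity, (-15338·9760/9601) = (-15338/9601)·(9760/9601).
First factor (-15338/9601):
(-15338/9601)
  = (3864/9601)    [-15338 ≡ 3864 mod 9601]
  = (483/9601)    [9601 ≡ 1 mod 8 ⇒ (2/9601)^3 = +1]
  = (9601/483)    [QR: 9601 ≡ 1 mod 4, sign kept]
  = (424/483)    [9601 ≡ 424 mod 483]
  = -(53/483)    [483 ≡ 3 mod 8 ⇒ (2/483)^3 = -1]
  = -(483/53)    [QR: 53 ≡ 1 mod 4, sign kept]
  = -(6/53)    [483 ≡ 6 mod 53]
  = (3/53)    [53 ≡ 5 mod 8 ⇒ (2/53) = -1]
  = (53/3)    [QR: 53 ≡ 1 mod 4, sign kept]
  = (2/3)    [53 ≡ 2 mod 3]
  = -(1/3)    [3 ≡ 3 mod 8 ⇒ (2/3) = -1]
  = -1    [(1/3) = 1]
Second factor (9760/9601):
(9760/9601)
  = (159/9601)    [9760 ≡ 159 mod 9601]
  = (9601/159)    [QR: 9601 ≡ 1 mod 4, sign kept]
  = (61/159)    [9601 ≡ 61 mod 159]
  = (159/61)    [QR: 61 ≡ 1 mod 4, sign kept]
  = (37/61)    [159 ≡ 37 mod 61]
  = (61/37)    [QR: 37 ≡ 1 mod 4, sign kept]
  = (24/37)    [61 ≡ 24 mod 37]
  = -(3/37)    [37 ≡ 5 mod 8 ⇒ (2/37)^3 = -1]
  = -(37/3)    [QR: 37 ≡ 1 mod 4, sign kept]
  = -(1/3)    [37 ≡ 1 mod 3]
  = -1    [(1/3) = 1]
Product: (-1)·(-1) = 1.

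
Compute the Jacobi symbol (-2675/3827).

Pull out -1: (-2675/3827) = (-1/3827)·(2675/3827). Since 3827 ≡ 3 (mod 4), (-1/3827) = -1. Now have -(2675/3827).
Both 2675 ≡ 3 and 3827 ≡ 3 (mod 4), so reciprocity gives (2675/3827) = -(3827/2675). Reduce: 3827 ≡ 1152 (mod 2675). Now have (1152/2675).
Factor out 2: 1152 = 2^7·9. Since 2675 ≡ 3 (mod 8), (2/2675) = -1, and (2/2675)^7 = -1. Now have -(9/2675).
9 ≡ 1 (mod 4), so quadratic reciprocity gives (9/2675) = (2675/9). Reduce: 2675 ≡ 2 (mod 9). Now have -(2/9).
Factor out 2: 2 = 2. Since 9 ≡ 1 (mod 8), (2/9) = +1. Now have -(1/9).
(1/9) = 1. Collecting the sign factors: -1.

-1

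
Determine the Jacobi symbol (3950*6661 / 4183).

By multiplicativity, (3950·6661 / 4183) = (3950 / 4183)·(6661 / 4183).
First factor (3950 / 4183):
(3950 / 4183)
  = (1975 / 4183)    [4183 ≡ 7 mod 8 ⇒ (2 / 4183) = +1]
  = -(4183 / 1975)    [QR: both ≡ 3 mod 4, sign flips]
  = -(233 / 1975)    [4183 ≡ 233 mod 1975]
  = -(1975 / 233)    [QR: 233 ≡ 1 mod 4, sign kept]
  = -(111 / 233)    [1975 ≡ 111 mod 233]
  = -(233 / 111)    [QR: 233 ≡ 1 mod 4, sign kept]
  = -(11 / 111)    [233 ≡ 11 mod 111]
  = (111 / 11)    [QR: both ≡ 3 mod 4, sign flips]
  = (1 / 11)    [111 ≡ 1 mod 11]
  = 1    [(1 / 11) = 1]
Second factor (6661 / 4183):
(6661 / 4183)
  = (2478 / 4183)    [6661 ≡ 2478 mod 4183]
  = (1239 / 4183)    [4183 ≡ 7 mod 8 ⇒ (2 / 4183) = +1]
  = -(4183 / 1239)    [QR: both ≡ 3 mod 4, sign flips]
  = -(466 / 1239)    [4183 ≡ 466 mod 1239]
  = -(233 / 1239)    [1239 ≡ 7 mod 8 ⇒ (2 / 1239) = +1]
  = -(1239 / 233)    [QR: 233 ≡ 1 mod 4, sign kept]
  = -(74 / 233)    [1239 ≡ 74 mod 233]
  = -(37 / 233)    [233 ≡ 1 mod 8 ⇒ (2 / 233) = +1]
  = -(233 / 37)    [QR: 37 ≡ 1 mod 4, sign kept]
  = -(11 / 37)    [233 ≡ 11 mod 37]
  = -(37 / 11)    [QR: 37 ≡ 1 mod 4, sign kept]
  = -(4 / 11)    [37 ≡ 4 mod 11]
  = -(1 / 11)    [11 ≡ 3 mod 8 ⇒ (2 / 11)^2 = +1]
  = -1    [(1 / 11) = 1]
Product: (1)·(-1) = -1.

-1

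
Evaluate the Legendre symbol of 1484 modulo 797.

1

(1484 / 797)
  = (687 / 797)    [1484 ≡ 687 mod 797]
  = (797 / 687)    [QR: 797 ≡ 1 mod 4, sign kept]
  = (110 / 687)    [797 ≡ 110 mod 687]
  = (55 / 687)    [687 ≡ 7 mod 8 ⇒ (2 / 687) = +1]
  = -(687 / 55)    [QR: both ≡ 3 mod 4, sign flips]
  = -(27 / 55)    [687 ≡ 27 mod 55]
  = (55 / 27)    [QR: both ≡ 3 mod 4, sign flips]
  = (1 / 27)    [55 ≡ 1 mod 27]
  = 1    [(1 / 27) = 1]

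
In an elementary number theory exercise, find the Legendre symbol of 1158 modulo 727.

(1158/727)
  = (431/727)    [1158 ≡ 431 mod 727]
  = -(727/431)    [QR: both ≡ 3 mod 4, sign flips]
  = -(296/431)    [727 ≡ 296 mod 431]
  = -(37/431)    [431 ≡ 7 mod 8 ⇒ (2/431)^3 = +1]
  = -(431/37)    [QR: 37 ≡ 1 mod 4, sign kept]
  = -(24/37)    [431 ≡ 24 mod 37]
  = (3/37)    [37 ≡ 5 mod 8 ⇒ (2/37)^3 = -1]
  = (37/3)    [QR: 37 ≡ 1 mod 4, sign kept]
  = (1/3)    [37 ≡ 1 mod 3]
  = 1    [(1/3) = 1]

1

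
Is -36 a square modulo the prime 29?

(-36/29)
  = (36/29)    [29 ≡ 1 mod 4 ⇒ (-1/29) = +1]
  = (7/29)    [36 ≡ 7 mod 29]
  = (29/7)    [QR: 29 ≡ 1 mod 4, sign kept]
  = (1/7)    [29 ≡ 1 mod 7]
  = 1    [(1/7) = 1]
(-36/29) = 1, and 29 is prime, so -36 is a quadratic residue mod 29.

yes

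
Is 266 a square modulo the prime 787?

(266|787)
  = -(133|787)    [787 ≡ 3 mod 8 ⇒ (2|787) = -1]
  = -(787|133)    [QR: 133 ≡ 1 mod 4, sign kept]
  = -(122|133)    [787 ≡ 122 mod 133]
  = (61|133)    [133 ≡ 5 mod 8 ⇒ (2|133) = -1]
  = (133|61)    [QR: 61 ≡ 1 mod 4, sign kept]
  = (11|61)    [133 ≡ 11 mod 61]
  = (61|11)    [QR: 61 ≡ 1 mod 4, sign kept]
  = (6|11)    [61 ≡ 6 mod 11]
  = -(3|11)    [11 ≡ 3 mod 8 ⇒ (2|11) = -1]
  = (11|3)    [QR: both ≡ 3 mod 4, sign flips]
  = (2|3)    [11 ≡ 2 mod 3]
  = -(1|3)    [3 ≡ 3 mod 8 ⇒ (2|3) = -1]
  = -1    [(1|3) = 1]
The Legendre symbol is -1, so x^2 ≡ 266 (mod 787) has no solution.

no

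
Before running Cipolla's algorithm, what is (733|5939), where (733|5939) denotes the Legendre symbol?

1

733 ≡ 1 (mod 4), so quadratic reciprocity gives (733|5939) = (5939|733). Reduce: 5939 ≡ 75 (mod 733). Now have (75|733).
733 ≡ 1 (mod 4), so quadratic reciprocity gives (75|733) = (733|75). Reduce: 733 ≡ 58 (mod 75). Now have (58|75).
Factor out 2: 58 = 2·29. Since 75 ≡ 3 (mod 8), (2|75) = -1. Now have -(29|75).
29 ≡ 1 (mod 4), so quadratic reciprocity gives (29|75) = (75|29). Reduce: 75 ≡ 17 (mod 29). Now have -(17|29).
17 ≡ 1 (mod 4), so quadratic reciprocity gives (17|29) = (29|17). Reduce: 29 ≡ 12 (mod 17). Now have -(12|17).
Factor out 2: 12 = 2^2·3. Since 17 ≡ 1 (mod 8), (2|17) = +1, and (2|17)^2 = +1. Now have -(3|17).
17 ≡ 1 (mod 4), so quadratic reciprocity gives (3|17) = (17|3). Reduce: 17 ≡ 2 (mod 3). Now have -(2|3).
Factor out 2: 2 = 2. Since 3 ≡ 3 (mod 8), (2|3) = -1. Now have (1|3).
(1|3) = 1. Collecting the sign factors: 1.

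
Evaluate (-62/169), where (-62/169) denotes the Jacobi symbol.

1

Pull out -1: (-62/169) = (-1/169)·(62/169). Since 169 ≡ 1 (mod 4), (-1/169) = +1. Now have (62/169).
Factor out 2: 62 = 2·31. Since 169 ≡ 1 (mod 8), (2/169) = +1. Now have (31/169).
169 ≡ 1 (mod 4), so quadratic reciprocity gives (31/169) = (169/31). Reduce: 169 ≡ 14 (mod 31). Now have (14/31).
Factor out 2: 14 = 2·7. Since 31 ≡ 7 (mod 8), (2/31) = +1. Now have (7/31).
Both 7 ≡ 3 and 31 ≡ 3 (mod 4), so reciprocity gives (7/31) = -(31/7). Reduce: 31 ≡ 3 (mod 7). Now have -(3/7).
Both 3 ≡ 3 and 7 ≡ 3 (mod 4), so reciprocity gives (3/7) = -(7/3). Reduce: 7 ≡ 1 (mod 3). Now have (1/3).
(1/3) = 1. Collecting the sign factors: 1.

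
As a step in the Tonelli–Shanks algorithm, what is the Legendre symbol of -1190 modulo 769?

-1

(-1190/769)
  = (348/769)    [-1190 ≡ 348 mod 769]
  = (87/769)    [769 ≡ 1 mod 8 ⇒ (2/769)^2 = +1]
  = (769/87)    [QR: 769 ≡ 1 mod 4, sign kept]
  = (73/87)    [769 ≡ 73 mod 87]
  = (87/73)    [QR: 73 ≡ 1 mod 4, sign kept]
  = (14/73)    [87 ≡ 14 mod 73]
  = (7/73)    [73 ≡ 1 mod 8 ⇒ (2/73) = +1]
  = (73/7)    [QR: 73 ≡ 1 mod 4, sign kept]
  = (3/7)    [73 ≡ 3 mod 7]
  = -(7/3)    [QR: both ≡ 3 mod 4, sign flips]
  = -(1/3)    [7 ≡ 1 mod 3]
  = -1    [(1/3) = 1]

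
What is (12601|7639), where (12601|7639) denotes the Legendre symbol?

1

(12601|7639)
  = (4962|7639)    [12601 ≡ 4962 mod 7639]
  = (2481|7639)    [7639 ≡ 7 mod 8 ⇒ (2|7639) = +1]
  = (7639|2481)    [QR: 2481 ≡ 1 mod 4, sign kept]
  = (196|2481)    [7639 ≡ 196 mod 2481]
  = (49|2481)    [2481 ≡ 1 mod 8 ⇒ (2|2481)^2 = +1]
  = (2481|49)    [QR: 49 ≡ 1 mod 4, sign kept]
  = (31|49)    [2481 ≡ 31 mod 49]
  = (49|31)    [QR: 49 ≡ 1 mod 4, sign kept]
  = (18|31)    [49 ≡ 18 mod 31]
  = (9|31)    [31 ≡ 7 mod 8 ⇒ (2|31) = +1]
  = (31|9)    [QR: 9 ≡ 1 mod 4, sign kept]
  = (4|9)    [31 ≡ 4 mod 9]
  = (1|9)    [9 ≡ 1 mod 8 ⇒ (2|9)^2 = +1]
  = 1    [(1|9) = 1]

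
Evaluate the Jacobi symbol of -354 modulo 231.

(-354/231)
  = -(354/231)    [231 ≡ 3 mod 4 ⇒ (-1/231) = -1]
  = -(123/231)    [354 ≡ 123 mod 231]
  = (231/123)    [QR: both ≡ 3 mod 4, sign flips]
  = (108/123)    [231 ≡ 108 mod 123]
  = (27/123)    [123 ≡ 3 mod 8 ⇒ (2/123)^2 = +1]
  = -(123/27)    [QR: both ≡ 3 mod 4, sign flips]
  = -(15/27)    [123 ≡ 15 mod 27]
  = (27/15)    [QR: both ≡ 3 mod 4, sign flips]
  = (12/15)    [27 ≡ 12 mod 15]
  = (3/15)    [15 ≡ 7 mod 8 ⇒ (2/15)^2 = +1]
  = -(15/3)    [QR: both ≡ 3 mod 4, sign flips]
  = -(0/3)    [15 ≡ 0 mod 3]
  = 0    [numerator 0, gcd > 1]

0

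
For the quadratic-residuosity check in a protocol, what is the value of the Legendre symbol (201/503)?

(201/503)
  = (503/201)    [QR: 201 ≡ 1 mod 4, sign kept]
  = (101/201)    [503 ≡ 101 mod 201]
  = (201/101)    [QR: 101 ≡ 1 mod 4, sign kept]
  = (100/101)    [201 ≡ 100 mod 101]
  = (25/101)    [101 ≡ 5 mod 8 ⇒ (2/101)^2 = +1]
  = (101/25)    [QR: 25 ≡ 1 mod 4, sign kept]
  = (1/25)    [101 ≡ 1 mod 25]
  = 1    [(1/25) = 1]

1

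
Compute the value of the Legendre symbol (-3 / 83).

Pull out -1: (-3 / 83) = (-1 / 83)·(3 / 83). Since 83 ≡ 3 (mod 4), (-1 / 83) = -1. Now have -(3 / 83).
Both 3 ≡ 3 and 83 ≡ 3 (mod 4), so reciprocity gives (3 / 83) = -(83 / 3). Reduce: 83 ≡ 2 (mod 3). Now have (2 / 3).
Factor out 2: 2 = 2. Since 3 ≡ 3 (mod 8), (2 / 3) = -1. Now have -(1 / 3).
(1 / 3) = 1. Collecting the sign factors: -1.

-1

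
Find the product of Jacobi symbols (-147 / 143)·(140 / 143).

1

By multiplicativity, (-147·140 / 143) = (-147 / 143)·(140 / 143).
First factor (-147 / 143):
(-147 / 143)
  = -(147 / 143)    [143 ≡ 3 mod 4 ⇒ (-1 / 143) = -1]
  = -(4 / 143)    [147 ≡ 4 mod 143]
  = -(1 / 143)    [143 ≡ 7 mod 8 ⇒ (2 / 143)^2 = +1]
  = -1    [(1 / 143) = 1]
Second factor (140 / 143):
(140 / 143)
  = (35 / 143)    [143 ≡ 7 mod 8 ⇒ (2 / 143)^2 = +1]
  = -(143 / 35)    [QR: both ≡ 3 mod 4, sign flips]
  = -(3 / 35)    [143 ≡ 3 mod 35]
  = (35 / 3)    [QR: both ≡ 3 mod 4, sign flips]
  = (2 / 3)    [35 ≡ 2 mod 3]
  = -(1 / 3)    [3 ≡ 3 mod 8 ⇒ (2 / 3) = -1]
  = -1    [(1 / 3) = 1]
Product: (-1)·(-1) = 1.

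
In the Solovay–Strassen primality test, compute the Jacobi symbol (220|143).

0

(220|143)
  = (77|143)    [220 ≡ 77 mod 143]
  = (143|77)    [QR: 77 ≡ 1 mod 4, sign kept]
  = (66|77)    [143 ≡ 66 mod 77]
  = -(33|77)    [77 ≡ 5 mod 8 ⇒ (2|77) = -1]
  = -(77|33)    [QR: 33 ≡ 1 mod 4, sign kept]
  = -(11|33)    [77 ≡ 11 mod 33]
  = -(33|11)    [QR: 33 ≡ 1 mod 4, sign kept]
  = -(0|11)    [33 ≡ 0 mod 11]
  = 0    [numerator 0, gcd > 1]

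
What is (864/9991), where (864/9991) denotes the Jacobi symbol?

(864/9991)
  = (27/9991)    [9991 ≡ 7 mod 8 ⇒ (2/9991)^5 = +1]
  = -(9991/27)    [QR: both ≡ 3 mod 4, sign flips]
  = -(1/27)    [9991 ≡ 1 mod 27]
  = -1    [(1/27) = 1]

-1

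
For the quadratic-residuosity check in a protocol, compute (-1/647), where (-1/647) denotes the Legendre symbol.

Pull out -1: (-1/647) = (-1/647)·(1/647). Since 647 ≡ 3 (mod 4), (-1/647) = -1. Now have -(1/647).
(1/647) = 1. Collecting the sign factors: -1.

-1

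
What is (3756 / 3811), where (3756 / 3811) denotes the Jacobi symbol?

1

(3756 / 3811)
  = (939 / 3811)    [3811 ≡ 3 mod 8 ⇒ (2 / 3811)^2 = +1]
  = -(3811 / 939)    [QR: both ≡ 3 mod 4, sign flips]
  = -(55 / 939)    [3811 ≡ 55 mod 939]
  = (939 / 55)    [QR: both ≡ 3 mod 4, sign flips]
  = (4 / 55)    [939 ≡ 4 mod 55]
  = (1 / 55)    [55 ≡ 7 mod 8 ⇒ (2 / 55)^2 = +1]
  = 1    [(1 / 55) = 1]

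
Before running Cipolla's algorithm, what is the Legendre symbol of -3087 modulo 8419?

Reduce the numerator: -3087 ≡ 5332 (mod 8419), so (-3087 / 8419) = (5332 / 8419).
Factor out 2: 5332 = 2^2·1333. Since 8419 ≡ 3 (mod 8), (2 / 8419) = -1, and (2 / 8419)^2 = +1. Now have (1333 / 8419).
1333 ≡ 1 (mod 4), so quadratic reciprocity gives (1333 / 8419) = (8419 / 1333). Reduce: 8419 ≡ 421 (mod 1333). Now have (421 / 1333).
421 ≡ 1 (mod 4), so quadratic reciprocity gives (421 / 1333) = (1333 / 421). Reduce: 1333 ≡ 70 (mod 421). Now have (70 / 421).
Factor out 2: 70 = 2·35. Since 421 ≡ 5 (mod 8), (2 / 421) = -1. Now have -(35 / 421).
421 ≡ 1 (mod 4), so quadratic reciprocity gives (35 / 421) = (421 / 35). Reduce: 421 ≡ 1 (mod 35). Now have -(1 / 35).
(1 / 35) = 1. Collecting the sign factors: -1.

-1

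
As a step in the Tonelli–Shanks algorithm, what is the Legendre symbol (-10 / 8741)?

-1

(-10 / 8741)
  = (8731 / 8741)    [-10 ≡ 8731 mod 8741]
  = (8741 / 8731)    [QR: 8741 ≡ 1 mod 4, sign kept]
  = (10 / 8731)    [8741 ≡ 10 mod 8731]
  = -(5 / 8731)    [8731 ≡ 3 mod 8 ⇒ (2 / 8731) = -1]
  = -(8731 / 5)    [QR: 5 ≡ 1 mod 4, sign kept]
  = -(1 / 5)    [8731 ≡ 1 mod 5]
  = -1    [(1 / 5) = 1]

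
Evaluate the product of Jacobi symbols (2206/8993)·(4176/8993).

By multiplicativity, (2206·4176/8993) = (2206/8993)·(4176/8993).
First factor (2206/8993):
(2206/8993)
  = (1103/8993)    [8993 ≡ 1 mod 8 ⇒ (2/8993) = +1]
  = (8993/1103)    [QR: 8993 ≡ 1 mod 4, sign kept]
  = (169/1103)    [8993 ≡ 169 mod 1103]
  = (1103/169)    [QR: 169 ≡ 1 mod 4, sign kept]
  = (89/169)    [1103 ≡ 89 mod 169]
  = (169/89)    [QR: 89 ≡ 1 mod 4, sign kept]
  = (80/89)    [169 ≡ 80 mod 89]
  = (5/89)    [89 ≡ 1 mod 8 ⇒ (2/89)^4 = +1]
  = (89/5)    [QR: 5 ≡ 1 mod 4, sign kept]
  = (4/5)    [89 ≡ 4 mod 5]
  = (1/5)    [5 ≡ 5 mod 8 ⇒ (2/5)^2 = +1]
  = 1    [(1/5) = 1]
Second factor (4176/8993):
(4176/8993)
  = (261/8993)    [8993 ≡ 1 mod 8 ⇒ (2/8993)^4 = +1]
  = (8993/261)    [QR: 261 ≡ 1 mod 4, sign kept]
  = (119/261)    [8993 ≡ 119 mod 261]
  = (261/119)    [QR: 261 ≡ 1 mod 4, sign kept]
  = (23/119)    [261 ≡ 23 mod 119]
  = -(119/23)    [QR: both ≡ 3 mod 4, sign flips]
  = -(4/23)    [119 ≡ 4 mod 23]
  = -(1/23)    [23 ≡ 7 mod 8 ⇒ (2/23)^2 = +1]
  = -1    [(1/23) = 1]
Product: (1)·(-1) = -1.

-1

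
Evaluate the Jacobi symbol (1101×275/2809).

1

By multiplicativity, (1101·275/2809) = (1101/2809)·(275/2809).
First factor (1101/2809):
1101 ≡ 1 (mod 4), so quadratic reciprocity gives (1101/2809) = (2809/1101). Reduce: 2809 ≡ 607 (mod 1101). Now have (607/1101).
1101 ≡ 1 (mod 4), so quadratic reciprocity gives (607/1101) = (1101/607). Reduce: 1101 ≡ 494 (mod 607). Now have (494/607).
Factor out 2: 494 = 2·247. Since 607 ≡ 7 (mod 8), (2/607) = +1. Now have (247/607).
Both 247 ≡ 3 and 607 ≡ 3 (mod 4), so reciprocity gives (247/607) = -(607/247). Reduce: 607 ≡ 113 (mod 247). Now have -(113/247).
113 ≡ 1 (mod 4), so quadratic reciprocity gives (113/247) = (247/113). Reduce: 247 ≡ 21 (mod 113). Now have -(21/113).
21 ≡ 1 (mod 4), so quadratic reciprocity gives (21/113) = (113/21). Reduce: 113 ≡ 8 (mod 21). Now have -(8/21).
Factor out 2: 8 = 2^3. Since 21 ≡ 5 (mod 8), (2/21) = -1, and (2/21)^3 = -1. Now have (1/21).
(1/21) = 1. Collecting the sign factors: 1.
Second factor (275/2809):
2809 ≡ 1 (mod 4), so quadratic reciprocity gives (275/2809) = (2809/275). Reduce: 2809 ≡ 59 (mod 275). Now have (59/275).
Both 59 ≡ 3 and 275 ≡ 3 (mod 4), so reciprocity gives (59/275) = -(275/59). Reduce: 275 ≡ 39 (mod 59). Now have -(39/59).
Both 39 ≡ 3 and 59 ≡ 3 (mod 4), so reciprocity gives (39/59) = -(59/39). Reduce: 59 ≡ 20 (mod 39). Now have (20/39).
Factor out 2: 20 = 2^2·5. Since 39 ≡ 7 (mod 8), (2/39) = +1, and (2/39)^2 = +1. Now have (5/39).
5 ≡ 1 (mod 4), so quadratic reciprocity gives (5/39) = (39/5). Reduce: 39 ≡ 4 (mod 5). Now have (4/5).
Factor out 2: 4 = 2^2. Since 5 ≡ 5 (mod 8), (2/5) = -1, and (2/5)^2 = +1. Now have (1/5).
(1/5) = 1. Collecting the sign factors: 1.
Product: (1)·(1) = 1.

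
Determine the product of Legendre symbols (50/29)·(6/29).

-1

By multiplicativity, (50·6/29) = (50/29)·(6/29).
First factor (50/29):
(50/29)
  = (21/29)    [50 ≡ 21 mod 29]
  = (29/21)    [QR: 21 ≡ 1 mod 4, sign kept]
  = (8/21)    [29 ≡ 8 mod 21]
  = -(1/21)    [21 ≡ 5 mod 8 ⇒ (2/21)^3 = -1]
  = -1    [(1/21) = 1]
Second factor (6/29):
(6/29)
  = -(3/29)    [29 ≡ 5 mod 8 ⇒ (2/29) = -1]
  = -(29/3)    [QR: 29 ≡ 1 mod 4, sign kept]
  = -(2/3)    [29 ≡ 2 mod 3]
  = (1/3)    [3 ≡ 3 mod 8 ⇒ (2/3) = -1]
  = 1    [(1/3) = 1]
Product: (-1)·(1) = -1.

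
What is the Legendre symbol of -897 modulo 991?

-1

(-897/991)
  = (94/991)    [-897 ≡ 94 mod 991]
  = (47/991)    [991 ≡ 7 mod 8 ⇒ (2/991) = +1]
  = -(991/47)    [QR: both ≡ 3 mod 4, sign flips]
  = -(4/47)    [991 ≡ 4 mod 47]
  = -(1/47)    [47 ≡ 7 mod 8 ⇒ (2/47)^2 = +1]
  = -1    [(1/47) = 1]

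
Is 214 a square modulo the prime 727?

no

Factor out 2: 214 = 2·107. Since 727 ≡ 7 (mod 8), (2/727) = +1. Now have (107/727).
Both 107 ≡ 3 and 727 ≡ 3 (mod 4), so reciprocity gives (107/727) = -(727/107). Reduce: 727 ≡ 85 (mod 107). Now have -(85/107).
85 ≡ 1 (mod 4), so quadratic reciprocity gives (85/107) = (107/85). Reduce: 107 ≡ 22 (mod 85). Now have -(22/85).
Factor out 2: 22 = 2·11. Since 85 ≡ 5 (mod 8), (2/85) = -1. Now have (11/85).
85 ≡ 1 (mod 4), so quadratic reciprocity gives (11/85) = (85/11). Reduce: 85 ≡ 8 (mod 11). Now have (8/11).
Factor out 2: 8 = 2^3. Since 11 ≡ 3 (mod 8), (2/11) = -1, and (2/11)^3 = -1. Now have -(1/11).
(1/11) = 1. Collecting the sign factors: -1.
The Legendre symbol is -1, so x^2 ≡ 214 (mod 727) has no solution.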